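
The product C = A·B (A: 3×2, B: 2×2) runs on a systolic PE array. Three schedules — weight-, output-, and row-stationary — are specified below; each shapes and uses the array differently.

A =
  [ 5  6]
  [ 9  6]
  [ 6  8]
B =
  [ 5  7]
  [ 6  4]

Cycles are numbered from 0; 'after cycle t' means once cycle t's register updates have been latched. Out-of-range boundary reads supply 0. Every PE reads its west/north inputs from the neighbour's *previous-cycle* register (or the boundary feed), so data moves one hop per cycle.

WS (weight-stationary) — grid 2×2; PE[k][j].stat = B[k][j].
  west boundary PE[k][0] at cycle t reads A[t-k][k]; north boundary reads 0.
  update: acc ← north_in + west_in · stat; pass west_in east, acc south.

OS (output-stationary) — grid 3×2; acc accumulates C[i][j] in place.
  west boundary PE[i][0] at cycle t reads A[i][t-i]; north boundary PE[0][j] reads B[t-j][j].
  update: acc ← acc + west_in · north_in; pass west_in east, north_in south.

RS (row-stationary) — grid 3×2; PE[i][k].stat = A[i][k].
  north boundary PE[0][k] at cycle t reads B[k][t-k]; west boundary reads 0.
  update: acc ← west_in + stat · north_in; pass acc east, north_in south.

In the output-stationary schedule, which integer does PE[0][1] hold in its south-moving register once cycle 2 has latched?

register = 4

Tracing OS — 3×2 array, target PE[0][1]:
  t=0 PE[0][0]: acc=25 h=5 v=5
  t=0 PE[0][1]: acc=0 h=0 v=0
  t=1 PE[0][0]: acc=61 h=6 v=6
  t=1 PE[0][1]: acc=35 h=5 v=7
  t=2 PE[0][0]: acc=61 h=0 v=0
  t=2 PE[0][1]: acc=59 h=6 v=4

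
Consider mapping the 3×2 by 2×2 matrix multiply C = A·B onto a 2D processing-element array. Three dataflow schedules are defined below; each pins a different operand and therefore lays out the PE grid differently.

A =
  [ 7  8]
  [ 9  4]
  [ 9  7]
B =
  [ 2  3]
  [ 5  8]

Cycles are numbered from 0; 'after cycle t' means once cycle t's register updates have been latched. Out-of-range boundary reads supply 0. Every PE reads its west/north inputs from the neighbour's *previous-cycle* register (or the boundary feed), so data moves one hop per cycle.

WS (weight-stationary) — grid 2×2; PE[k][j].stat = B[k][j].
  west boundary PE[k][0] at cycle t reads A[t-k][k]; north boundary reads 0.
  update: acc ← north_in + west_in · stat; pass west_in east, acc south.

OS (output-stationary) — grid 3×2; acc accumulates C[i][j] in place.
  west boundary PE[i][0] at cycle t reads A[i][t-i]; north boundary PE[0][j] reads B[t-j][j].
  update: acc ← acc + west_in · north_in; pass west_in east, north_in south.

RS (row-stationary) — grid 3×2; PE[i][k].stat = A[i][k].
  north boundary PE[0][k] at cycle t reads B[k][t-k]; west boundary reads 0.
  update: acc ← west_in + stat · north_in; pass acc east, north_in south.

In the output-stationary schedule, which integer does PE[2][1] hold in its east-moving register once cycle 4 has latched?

Tracing OS — 3×2 array, target PE[2][1]:
  [0] (1,1) acc=0 (h:0 v:0)
  [0] (2,0) acc=0 (h:0 v:0)
  [0] (2,1) acc=0 (h:0 v:0)
  [1] (1,1) acc=0 (h:0 v:0)
  [1] (2,0) acc=0 (h:0 v:0)
  [1] (2,1) acc=0 (h:0 v:0)
  [2] (1,1) acc=27 (h:9 v:3)
  [2] (2,0) acc=18 (h:9 v:2)
  [2] (2,1) acc=0 (h:0 v:0)
  [3] (1,1) acc=59 (h:4 v:8)
  [3] (2,0) acc=53 (h:7 v:5)
  [3] (2,1) acc=27 (h:9 v:3)
  [4] (1,1) acc=59 (h:0 v:0)
  [4] (2,0) acc=53 (h:0 v:0)
  [4] (2,1) acc=83 (h:7 v:8)

register = 7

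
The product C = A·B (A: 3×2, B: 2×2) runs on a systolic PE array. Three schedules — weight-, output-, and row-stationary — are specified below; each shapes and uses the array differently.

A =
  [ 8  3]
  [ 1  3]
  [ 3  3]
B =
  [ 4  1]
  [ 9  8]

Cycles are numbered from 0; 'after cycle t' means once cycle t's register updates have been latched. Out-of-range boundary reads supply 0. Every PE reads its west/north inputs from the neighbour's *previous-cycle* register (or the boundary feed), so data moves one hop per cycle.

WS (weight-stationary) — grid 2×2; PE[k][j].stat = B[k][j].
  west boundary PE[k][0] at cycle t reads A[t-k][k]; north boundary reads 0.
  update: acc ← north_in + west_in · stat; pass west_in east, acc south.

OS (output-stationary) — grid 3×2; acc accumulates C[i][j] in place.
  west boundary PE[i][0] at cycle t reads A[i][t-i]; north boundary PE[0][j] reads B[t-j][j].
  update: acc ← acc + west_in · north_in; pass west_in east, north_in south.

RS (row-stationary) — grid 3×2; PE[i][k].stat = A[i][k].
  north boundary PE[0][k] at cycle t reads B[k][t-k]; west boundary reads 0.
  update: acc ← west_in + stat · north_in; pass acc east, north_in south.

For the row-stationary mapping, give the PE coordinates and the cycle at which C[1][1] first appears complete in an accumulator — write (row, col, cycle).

RS: C[1][1] accumulates in PE[1][1]:
  t=0 PE[1][1]: acc=0 h=0 v=0
  t=1 PE[1][1]: acc=0 h=0 v=0
  t=2 PE[1][1]: acc=31 h=31 v=9
  t=3 PE[1][1]: acc=25 h=25 v=8

(row, col, cycle) = (1, 1, 3)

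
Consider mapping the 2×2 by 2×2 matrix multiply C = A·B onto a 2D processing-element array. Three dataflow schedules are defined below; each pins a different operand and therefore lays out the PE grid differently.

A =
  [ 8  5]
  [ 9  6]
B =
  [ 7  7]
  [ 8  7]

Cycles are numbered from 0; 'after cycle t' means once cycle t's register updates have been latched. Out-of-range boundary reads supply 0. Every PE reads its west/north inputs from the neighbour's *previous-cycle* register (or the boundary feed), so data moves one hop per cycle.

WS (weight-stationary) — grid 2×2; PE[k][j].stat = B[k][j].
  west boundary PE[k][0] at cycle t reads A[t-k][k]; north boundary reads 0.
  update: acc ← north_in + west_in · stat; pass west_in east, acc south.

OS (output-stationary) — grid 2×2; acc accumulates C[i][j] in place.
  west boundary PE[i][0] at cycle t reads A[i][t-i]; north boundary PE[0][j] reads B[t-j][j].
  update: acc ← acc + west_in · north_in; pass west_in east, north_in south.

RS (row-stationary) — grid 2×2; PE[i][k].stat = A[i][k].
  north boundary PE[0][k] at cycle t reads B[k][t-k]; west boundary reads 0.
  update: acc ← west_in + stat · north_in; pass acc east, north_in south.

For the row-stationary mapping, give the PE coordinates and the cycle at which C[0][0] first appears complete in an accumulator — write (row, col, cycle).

RS: C[0][0] accumulates in PE[0][1]:
  0: (0,1).acc=0  regs=<0,0>
  1: (0,1).acc=96  regs=<96,8>

(row, col, cycle) = (0, 1, 1)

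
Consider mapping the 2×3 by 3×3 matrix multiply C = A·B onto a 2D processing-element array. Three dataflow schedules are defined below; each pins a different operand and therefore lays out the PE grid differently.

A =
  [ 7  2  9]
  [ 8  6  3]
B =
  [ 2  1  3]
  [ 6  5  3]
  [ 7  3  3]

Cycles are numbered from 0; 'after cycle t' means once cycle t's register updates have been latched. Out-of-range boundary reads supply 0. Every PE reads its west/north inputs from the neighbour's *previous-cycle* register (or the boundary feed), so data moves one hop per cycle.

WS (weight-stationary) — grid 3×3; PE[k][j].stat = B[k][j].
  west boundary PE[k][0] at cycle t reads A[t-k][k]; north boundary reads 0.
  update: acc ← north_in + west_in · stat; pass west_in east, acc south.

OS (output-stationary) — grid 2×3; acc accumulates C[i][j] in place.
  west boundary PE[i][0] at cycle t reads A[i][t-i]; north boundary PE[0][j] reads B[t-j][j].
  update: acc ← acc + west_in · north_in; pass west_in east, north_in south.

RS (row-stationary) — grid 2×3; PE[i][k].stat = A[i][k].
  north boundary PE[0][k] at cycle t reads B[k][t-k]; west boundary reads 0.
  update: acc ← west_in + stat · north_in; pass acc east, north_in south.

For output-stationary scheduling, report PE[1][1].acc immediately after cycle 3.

OS 2×3: PE[1][1] cycle-by-cycle (with neighbour feeds):
  step 0 · PE0,1: acc=0; fwd→0 fwd↓0
  step 0 · PE1,0: acc=0; fwd→0 fwd↓0
  step 0 · PE1,1: acc=0; fwd→0 fwd↓0
  step 1 · PE0,1: acc=7; fwd→7 fwd↓1
  step 1 · PE1,0: acc=16; fwd→8 fwd↓2
  step 1 · PE1,1: acc=0; fwd→0 fwd↓0
  step 2 · PE0,1: acc=17; fwd→2 fwd↓5
  step 2 · PE1,0: acc=52; fwd→6 fwd↓6
  step 2 · PE1,1: acc=8; fwd→8 fwd↓1
  step 3 · PE0,1: acc=44; fwd→9 fwd↓3
  step 3 · PE1,0: acc=73; fwd→3 fwd↓7
  step 3 · PE1,1: acc=38; fwd→6 fwd↓5

PE[1][1].acc = 38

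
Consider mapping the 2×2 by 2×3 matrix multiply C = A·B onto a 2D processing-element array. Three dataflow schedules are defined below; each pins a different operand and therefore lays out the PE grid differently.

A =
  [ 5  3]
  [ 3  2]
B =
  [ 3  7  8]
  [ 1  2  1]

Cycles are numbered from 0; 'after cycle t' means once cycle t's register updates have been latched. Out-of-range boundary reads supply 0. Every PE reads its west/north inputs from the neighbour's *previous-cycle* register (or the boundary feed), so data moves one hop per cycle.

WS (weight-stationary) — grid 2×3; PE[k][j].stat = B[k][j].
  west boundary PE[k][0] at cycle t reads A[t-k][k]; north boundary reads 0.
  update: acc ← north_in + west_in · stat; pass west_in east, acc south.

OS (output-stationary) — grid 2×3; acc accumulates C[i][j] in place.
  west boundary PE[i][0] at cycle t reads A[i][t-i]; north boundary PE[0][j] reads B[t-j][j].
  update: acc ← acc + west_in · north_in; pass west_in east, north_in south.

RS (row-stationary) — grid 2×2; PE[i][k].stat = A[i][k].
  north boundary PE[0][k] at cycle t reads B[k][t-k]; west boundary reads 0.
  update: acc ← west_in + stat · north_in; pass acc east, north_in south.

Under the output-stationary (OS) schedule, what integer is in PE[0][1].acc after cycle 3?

OS on a 2×3 grid — tracing PE[0][1] and its feeders:
  @0  [0,0]  acc 15  |  →5  ↓3
  @0  [0,1]  acc 0  |  →0  ↓0
  @1  [0,0]  acc 18  |  →3  ↓1
  @1  [0,1]  acc 35  |  →5  ↓7
  @2  [0,0]  acc 18  |  →0  ↓0
  @2  [0,1]  acc 41  |  →3  ↓2
  @3  [0,0]  acc 18  |  →0  ↓0
  @3  [0,1]  acc 41  |  →0  ↓0

PE[0][1].acc = 41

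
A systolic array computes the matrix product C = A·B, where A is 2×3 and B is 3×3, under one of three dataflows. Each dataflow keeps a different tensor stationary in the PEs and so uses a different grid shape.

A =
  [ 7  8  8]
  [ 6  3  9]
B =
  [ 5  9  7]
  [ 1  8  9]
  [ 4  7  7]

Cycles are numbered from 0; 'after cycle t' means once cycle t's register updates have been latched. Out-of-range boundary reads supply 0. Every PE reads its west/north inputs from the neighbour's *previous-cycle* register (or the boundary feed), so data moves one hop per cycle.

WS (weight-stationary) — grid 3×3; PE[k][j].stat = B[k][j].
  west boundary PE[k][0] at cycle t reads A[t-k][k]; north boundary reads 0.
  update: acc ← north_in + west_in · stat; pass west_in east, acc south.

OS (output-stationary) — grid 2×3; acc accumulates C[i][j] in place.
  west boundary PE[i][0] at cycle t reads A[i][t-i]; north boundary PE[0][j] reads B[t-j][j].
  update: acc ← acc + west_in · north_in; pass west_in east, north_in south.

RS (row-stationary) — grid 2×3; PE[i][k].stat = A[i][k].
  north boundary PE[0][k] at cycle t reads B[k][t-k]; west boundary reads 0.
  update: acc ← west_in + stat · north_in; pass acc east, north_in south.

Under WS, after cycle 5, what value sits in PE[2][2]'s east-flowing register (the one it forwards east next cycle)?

register = 9

WS on a 3×3 grid — tracing PE[2][2] and its feeders:
  cycle 0: PE[1][2] → acc 0, east 0, south 0
  cycle 0: PE[2][1] → acc 0, east 0, south 0
  cycle 0: PE[2][2] → acc 0, east 0, south 0
  cycle 1: PE[1][2] → acc 0, east 0, south 0
  cycle 1: PE[2][1] → acc 0, east 0, south 0
  cycle 1: PE[2][2] → acc 0, east 0, south 0
  cycle 2: PE[1][2] → acc 0, east 0, south 0
  cycle 2: PE[2][1] → acc 0, east 0, south 0
  cycle 2: PE[2][2] → acc 0, east 0, south 0
  cycle 3: PE[1][2] → acc 121, east 8, south 121
  cycle 3: PE[2][1] → acc 183, east 8, south 183
  cycle 3: PE[2][2] → acc 0, east 0, south 0
  cycle 4: PE[1][2] → acc 69, east 3, south 69
  cycle 4: PE[2][1] → acc 141, east 9, south 141
  cycle 4: PE[2][2] → acc 177, east 8, south 177
  cycle 5: PE[1][2] → acc 0, east 0, south 0
  cycle 5: PE[2][1] → acc 0, east 0, south 0
  cycle 5: PE[2][2] → acc 132, east 9, south 132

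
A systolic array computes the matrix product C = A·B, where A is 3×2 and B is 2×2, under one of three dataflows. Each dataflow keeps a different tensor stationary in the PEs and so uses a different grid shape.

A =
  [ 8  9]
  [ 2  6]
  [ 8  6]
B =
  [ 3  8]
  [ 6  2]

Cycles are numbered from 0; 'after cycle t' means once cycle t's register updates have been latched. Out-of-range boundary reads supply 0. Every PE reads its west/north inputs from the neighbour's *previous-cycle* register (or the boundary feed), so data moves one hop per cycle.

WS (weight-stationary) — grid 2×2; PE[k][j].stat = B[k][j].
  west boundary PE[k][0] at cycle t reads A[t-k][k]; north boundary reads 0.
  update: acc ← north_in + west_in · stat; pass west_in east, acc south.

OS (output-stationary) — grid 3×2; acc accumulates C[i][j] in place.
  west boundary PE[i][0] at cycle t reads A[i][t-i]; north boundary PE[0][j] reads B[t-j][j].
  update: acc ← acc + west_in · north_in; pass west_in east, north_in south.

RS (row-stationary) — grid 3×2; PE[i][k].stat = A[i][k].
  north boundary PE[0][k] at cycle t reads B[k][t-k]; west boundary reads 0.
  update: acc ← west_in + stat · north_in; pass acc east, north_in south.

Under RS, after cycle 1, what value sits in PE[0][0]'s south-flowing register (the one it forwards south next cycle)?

RS 3×2: PE[0][0] cycle-by-cycle (with neighbour feeds):
  0: (0,0).acc=24  regs=<24,3>
  1: (0,0).acc=64  regs=<64,8>

register = 8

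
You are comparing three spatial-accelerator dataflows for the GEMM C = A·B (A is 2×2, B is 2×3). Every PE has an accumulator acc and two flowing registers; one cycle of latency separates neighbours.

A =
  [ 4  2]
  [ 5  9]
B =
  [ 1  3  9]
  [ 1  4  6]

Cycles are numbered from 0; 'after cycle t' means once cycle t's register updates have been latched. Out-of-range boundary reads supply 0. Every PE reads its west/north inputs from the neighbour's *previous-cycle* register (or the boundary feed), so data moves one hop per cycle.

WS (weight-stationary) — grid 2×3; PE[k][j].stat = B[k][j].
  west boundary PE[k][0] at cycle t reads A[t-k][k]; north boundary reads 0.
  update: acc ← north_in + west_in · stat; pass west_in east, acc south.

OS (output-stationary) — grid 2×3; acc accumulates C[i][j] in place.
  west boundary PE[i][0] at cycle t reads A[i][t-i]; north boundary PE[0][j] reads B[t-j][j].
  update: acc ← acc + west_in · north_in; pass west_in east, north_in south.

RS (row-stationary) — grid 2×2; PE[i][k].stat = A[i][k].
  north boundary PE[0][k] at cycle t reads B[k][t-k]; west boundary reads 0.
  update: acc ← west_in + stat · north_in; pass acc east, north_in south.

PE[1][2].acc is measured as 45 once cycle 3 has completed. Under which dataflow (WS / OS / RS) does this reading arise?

dataflow = OS

— WS: 2×3; PE[1][2] trace:
  c0 r1c2: 0 / 0 / 0
  c1 r1c2: 0 / 0 / 0
  c2 r1c2: 0 / 0 / 0
  c3 r1c2: 48 / 2 / 48
— OS: 2×3; PE[1][2] trace:
  c0 r1c2: 0 / 0 / 0
  c1 r1c2: 0 / 0 / 0
  c2 r1c2: 0 / 0 / 0
  c3 r1c2: 45 / 5 / 9
RS (2×2): PE[1][2] does not exist.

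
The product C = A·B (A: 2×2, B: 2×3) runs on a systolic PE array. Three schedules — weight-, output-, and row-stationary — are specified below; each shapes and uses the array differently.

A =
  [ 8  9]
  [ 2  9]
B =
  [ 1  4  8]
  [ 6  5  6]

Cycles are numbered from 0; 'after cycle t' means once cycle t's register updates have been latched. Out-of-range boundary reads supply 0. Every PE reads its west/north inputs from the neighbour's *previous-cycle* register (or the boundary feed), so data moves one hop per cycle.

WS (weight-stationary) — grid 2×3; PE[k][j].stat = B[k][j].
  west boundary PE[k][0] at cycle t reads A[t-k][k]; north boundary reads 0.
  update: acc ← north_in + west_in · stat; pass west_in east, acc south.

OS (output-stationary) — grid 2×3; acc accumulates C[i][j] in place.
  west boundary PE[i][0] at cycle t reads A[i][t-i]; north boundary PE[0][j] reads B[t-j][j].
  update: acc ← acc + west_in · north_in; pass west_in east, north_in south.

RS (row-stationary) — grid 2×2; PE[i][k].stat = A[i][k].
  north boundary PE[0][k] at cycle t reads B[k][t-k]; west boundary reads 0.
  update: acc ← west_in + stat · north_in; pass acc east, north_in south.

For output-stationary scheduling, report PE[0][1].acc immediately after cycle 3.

PE[0][1].acc = 77

OS (2×3). Following PE[0][1] plus its west/north inputs:
  0: (0,0).acc=8  regs=<8,1>
  0: (0,1).acc=0  regs=<0,0>
  1: (0,0).acc=62  regs=<9,6>
  1: (0,1).acc=32  regs=<8,4>
  2: (0,0).acc=62  regs=<0,0>
  2: (0,1).acc=77  regs=<9,5>
  3: (0,0).acc=62  regs=<0,0>
  3: (0,1).acc=77  regs=<0,0>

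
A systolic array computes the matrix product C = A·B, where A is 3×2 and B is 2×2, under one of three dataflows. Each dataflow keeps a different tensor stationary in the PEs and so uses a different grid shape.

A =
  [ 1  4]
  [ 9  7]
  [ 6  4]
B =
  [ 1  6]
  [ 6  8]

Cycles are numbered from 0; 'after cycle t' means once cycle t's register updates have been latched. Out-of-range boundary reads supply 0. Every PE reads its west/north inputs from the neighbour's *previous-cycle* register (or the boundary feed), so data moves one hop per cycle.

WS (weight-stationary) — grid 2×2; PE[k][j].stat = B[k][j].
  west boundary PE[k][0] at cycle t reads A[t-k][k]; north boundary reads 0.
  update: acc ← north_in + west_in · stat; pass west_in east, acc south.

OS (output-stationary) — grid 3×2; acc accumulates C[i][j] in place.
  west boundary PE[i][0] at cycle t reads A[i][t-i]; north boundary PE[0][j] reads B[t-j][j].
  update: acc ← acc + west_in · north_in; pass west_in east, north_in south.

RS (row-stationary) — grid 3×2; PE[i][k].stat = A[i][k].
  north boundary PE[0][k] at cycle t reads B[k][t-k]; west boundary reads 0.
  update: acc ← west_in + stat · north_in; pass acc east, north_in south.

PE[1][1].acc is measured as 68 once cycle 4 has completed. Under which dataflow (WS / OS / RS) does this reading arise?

dataflow = WS

Under WS (2×2), PE[1][1]:
  [0] (1,1) acc=0 (h:0 v:0)
  [1] (1,1) acc=0 (h:0 v:0)
  [2] (1,1) acc=38 (h:4 v:38)
  [3] (1,1) acc=110 (h:7 v:110)
  [4] (1,1) acc=68 (h:4 v:68)
Under OS (3×2), PE[1][1]:
  [0] (1,1) acc=0 (h:0 v:0)
  [1] (1,1) acc=0 (h:0 v:0)
  [2] (1,1) acc=54 (h:9 v:6)
  [3] (1,1) acc=110 (h:7 v:8)
  [4] (1,1) acc=110 (h:0 v:0)
Under RS (3×2), PE[1][1]:
  [0] (1,1) acc=0 (h:0 v:0)
  [1] (1,1) acc=0 (h:0 v:0)
  [2] (1,1) acc=51 (h:51 v:6)
  [3] (1,1) acc=110 (h:110 v:8)
  [4] (1,1) acc=0 (h:0 v:0)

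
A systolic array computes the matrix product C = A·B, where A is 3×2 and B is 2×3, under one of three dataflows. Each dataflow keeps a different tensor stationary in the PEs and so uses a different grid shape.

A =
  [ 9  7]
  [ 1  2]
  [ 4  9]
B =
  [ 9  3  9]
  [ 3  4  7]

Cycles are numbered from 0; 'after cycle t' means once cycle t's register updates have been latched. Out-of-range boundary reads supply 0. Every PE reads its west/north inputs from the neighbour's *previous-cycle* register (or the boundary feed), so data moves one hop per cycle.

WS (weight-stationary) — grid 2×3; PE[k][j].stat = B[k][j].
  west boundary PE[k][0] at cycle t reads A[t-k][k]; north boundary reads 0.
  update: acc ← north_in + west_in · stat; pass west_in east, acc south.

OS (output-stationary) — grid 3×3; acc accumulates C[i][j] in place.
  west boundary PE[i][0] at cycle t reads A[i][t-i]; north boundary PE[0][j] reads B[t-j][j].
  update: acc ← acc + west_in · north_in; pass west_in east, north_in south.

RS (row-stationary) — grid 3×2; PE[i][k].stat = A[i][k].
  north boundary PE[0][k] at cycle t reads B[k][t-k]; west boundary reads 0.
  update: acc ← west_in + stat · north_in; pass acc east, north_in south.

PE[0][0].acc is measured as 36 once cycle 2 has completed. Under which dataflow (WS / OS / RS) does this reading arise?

dataflow = WS

WS [2×3] PE[0][0] across cycles:
  [0] (0,0) acc=81 (h:9 v:81)
  [1] (0,0) acc=9 (h:1 v:9)
  [2] (0,0) acc=36 (h:4 v:36)
OS [3×3] PE[0][0] across cycles:
  [0] (0,0) acc=81 (h:9 v:9)
  [1] (0,0) acc=102 (h:7 v:3)
  [2] (0,0) acc=102 (h:0 v:0)
RS [3×2] PE[0][0] across cycles:
  [0] (0,0) acc=81 (h:81 v:9)
  [1] (0,0) acc=27 (h:27 v:3)
  [2] (0,0) acc=81 (h:81 v:9)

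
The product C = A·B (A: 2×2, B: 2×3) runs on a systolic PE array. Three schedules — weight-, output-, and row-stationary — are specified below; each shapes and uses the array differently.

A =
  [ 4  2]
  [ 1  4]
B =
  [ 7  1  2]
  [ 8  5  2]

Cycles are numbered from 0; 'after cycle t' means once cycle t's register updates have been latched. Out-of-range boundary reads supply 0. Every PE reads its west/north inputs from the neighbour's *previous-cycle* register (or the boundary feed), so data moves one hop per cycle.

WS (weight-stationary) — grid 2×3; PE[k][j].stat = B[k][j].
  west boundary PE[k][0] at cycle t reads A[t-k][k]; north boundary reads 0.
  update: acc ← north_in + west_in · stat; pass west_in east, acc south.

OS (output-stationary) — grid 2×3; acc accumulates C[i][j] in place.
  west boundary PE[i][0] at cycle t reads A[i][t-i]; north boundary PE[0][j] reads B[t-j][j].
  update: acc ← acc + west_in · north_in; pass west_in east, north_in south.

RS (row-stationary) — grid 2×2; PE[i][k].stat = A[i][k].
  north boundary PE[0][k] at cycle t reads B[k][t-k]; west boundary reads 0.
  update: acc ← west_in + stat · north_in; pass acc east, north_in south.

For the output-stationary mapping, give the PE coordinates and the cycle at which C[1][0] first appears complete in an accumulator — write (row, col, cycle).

(row, col, cycle) = (1, 0, 2)

OS: C[1][0] accumulates in PE[1][0]:
  t=0 PE[1][0]: acc=0 h=0 v=0
  t=1 PE[1][0]: acc=7 h=1 v=7
  t=2 PE[1][0]: acc=39 h=4 v=8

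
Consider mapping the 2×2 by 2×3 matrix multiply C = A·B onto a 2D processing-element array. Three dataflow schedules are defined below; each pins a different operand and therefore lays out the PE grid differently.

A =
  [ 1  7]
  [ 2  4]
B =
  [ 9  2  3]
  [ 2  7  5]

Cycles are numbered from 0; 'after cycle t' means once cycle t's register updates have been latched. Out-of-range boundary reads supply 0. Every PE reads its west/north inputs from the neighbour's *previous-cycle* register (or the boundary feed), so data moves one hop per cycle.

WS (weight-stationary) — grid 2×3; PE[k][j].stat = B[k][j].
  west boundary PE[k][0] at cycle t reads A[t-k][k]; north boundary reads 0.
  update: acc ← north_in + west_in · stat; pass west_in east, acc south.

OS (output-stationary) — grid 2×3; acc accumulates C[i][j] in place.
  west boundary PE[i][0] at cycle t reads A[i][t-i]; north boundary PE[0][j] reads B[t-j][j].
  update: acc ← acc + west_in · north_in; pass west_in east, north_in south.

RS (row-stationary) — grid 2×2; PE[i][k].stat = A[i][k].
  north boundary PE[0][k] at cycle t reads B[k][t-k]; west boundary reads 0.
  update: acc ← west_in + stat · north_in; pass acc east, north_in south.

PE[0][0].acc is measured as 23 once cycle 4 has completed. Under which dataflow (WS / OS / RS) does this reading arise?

— WS: 2×3; PE[0][0] trace:
  cycle 0: PE[0][0] → acc 9, east 1, south 9
  cycle 1: PE[0][0] → acc 18, east 2, south 18
  cycle 2: PE[0][0] → acc 0, east 0, south 0
  cycle 3: PE[0][0] → acc 0, east 0, south 0
  cycle 4: PE[0][0] → acc 0, east 0, south 0
— OS: 2×3; PE[0][0] trace:
  cycle 0: PE[0][0] → acc 9, east 1, south 9
  cycle 1: PE[0][0] → acc 23, east 7, south 2
  cycle 2: PE[0][0] → acc 23, east 0, south 0
  cycle 3: PE[0][0] → acc 23, east 0, south 0
  cycle 4: PE[0][0] → acc 23, east 0, south 0
— RS: 2×2; PE[0][0] trace:
  cycle 0: PE[0][0] → acc 9, east 9, south 9
  cycle 1: PE[0][0] → acc 2, east 2, south 2
  cycle 2: PE[0][0] → acc 3, east 3, south 3
  cycle 3: PE[0][0] → acc 0, east 0, south 0
  cycle 4: PE[0][0] → acc 0, east 0, south 0

dataflow = OS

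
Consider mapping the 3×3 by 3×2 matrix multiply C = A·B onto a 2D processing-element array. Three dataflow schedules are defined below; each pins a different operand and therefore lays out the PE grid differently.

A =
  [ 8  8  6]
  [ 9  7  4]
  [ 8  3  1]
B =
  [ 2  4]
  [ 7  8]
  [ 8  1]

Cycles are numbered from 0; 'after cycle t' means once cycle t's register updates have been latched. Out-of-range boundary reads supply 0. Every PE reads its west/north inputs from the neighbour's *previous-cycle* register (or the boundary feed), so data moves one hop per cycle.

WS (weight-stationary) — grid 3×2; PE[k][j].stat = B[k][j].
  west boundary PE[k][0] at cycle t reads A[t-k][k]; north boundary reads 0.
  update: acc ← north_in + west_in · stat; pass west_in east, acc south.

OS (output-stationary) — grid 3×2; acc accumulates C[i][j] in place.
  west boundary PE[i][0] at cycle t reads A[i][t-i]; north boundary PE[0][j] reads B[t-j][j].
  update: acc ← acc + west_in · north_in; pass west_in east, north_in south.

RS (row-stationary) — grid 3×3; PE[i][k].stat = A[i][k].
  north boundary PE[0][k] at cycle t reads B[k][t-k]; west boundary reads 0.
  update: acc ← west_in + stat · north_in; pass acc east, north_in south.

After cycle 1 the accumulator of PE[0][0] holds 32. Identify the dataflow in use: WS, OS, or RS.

dataflow = RS

WS (3×2 grid), PE[0][0]:
  [0] (0,0) acc=16 (h:8 v:16)
  [1] (0,0) acc=18 (h:9 v:18)
OS (3×2 grid), PE[0][0]:
  [0] (0,0) acc=16 (h:8 v:2)
  [1] (0,0) acc=72 (h:8 v:7)
RS (3×3 grid), PE[0][0]:
  [0] (0,0) acc=16 (h:16 v:2)
  [1] (0,0) acc=32 (h:32 v:4)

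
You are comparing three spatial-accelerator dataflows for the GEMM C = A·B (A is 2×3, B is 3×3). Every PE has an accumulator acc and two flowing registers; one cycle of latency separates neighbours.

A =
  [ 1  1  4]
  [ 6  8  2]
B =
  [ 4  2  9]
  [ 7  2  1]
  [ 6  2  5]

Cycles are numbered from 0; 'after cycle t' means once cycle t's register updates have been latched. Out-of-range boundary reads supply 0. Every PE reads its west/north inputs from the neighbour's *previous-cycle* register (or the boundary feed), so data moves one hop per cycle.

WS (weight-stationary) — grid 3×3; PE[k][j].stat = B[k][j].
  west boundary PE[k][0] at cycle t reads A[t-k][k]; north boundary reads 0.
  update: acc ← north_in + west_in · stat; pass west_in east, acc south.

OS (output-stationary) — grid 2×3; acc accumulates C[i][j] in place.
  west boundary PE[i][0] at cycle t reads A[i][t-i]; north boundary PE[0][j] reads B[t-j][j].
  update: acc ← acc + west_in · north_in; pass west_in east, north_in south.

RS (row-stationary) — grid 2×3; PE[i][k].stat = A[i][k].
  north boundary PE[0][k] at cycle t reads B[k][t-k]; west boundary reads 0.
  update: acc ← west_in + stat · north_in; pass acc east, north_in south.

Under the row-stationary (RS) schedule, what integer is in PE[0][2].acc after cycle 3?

PE[0][2].acc = 12

Tracing RS — 2×3 array, target PE[0][2]:
  cycle 0: PE[0][1] → acc 0, east 0, south 0
  cycle 0: PE[0][2] → acc 0, east 0, south 0
  cycle 1: PE[0][1] → acc 11, east 11, south 7
  cycle 1: PE[0][2] → acc 0, east 0, south 0
  cycle 2: PE[0][1] → acc 4, east 4, south 2
  cycle 2: PE[0][2] → acc 35, east 35, south 6
  cycle 3: PE[0][1] → acc 10, east 10, south 1
  cycle 3: PE[0][2] → acc 12, east 12, south 2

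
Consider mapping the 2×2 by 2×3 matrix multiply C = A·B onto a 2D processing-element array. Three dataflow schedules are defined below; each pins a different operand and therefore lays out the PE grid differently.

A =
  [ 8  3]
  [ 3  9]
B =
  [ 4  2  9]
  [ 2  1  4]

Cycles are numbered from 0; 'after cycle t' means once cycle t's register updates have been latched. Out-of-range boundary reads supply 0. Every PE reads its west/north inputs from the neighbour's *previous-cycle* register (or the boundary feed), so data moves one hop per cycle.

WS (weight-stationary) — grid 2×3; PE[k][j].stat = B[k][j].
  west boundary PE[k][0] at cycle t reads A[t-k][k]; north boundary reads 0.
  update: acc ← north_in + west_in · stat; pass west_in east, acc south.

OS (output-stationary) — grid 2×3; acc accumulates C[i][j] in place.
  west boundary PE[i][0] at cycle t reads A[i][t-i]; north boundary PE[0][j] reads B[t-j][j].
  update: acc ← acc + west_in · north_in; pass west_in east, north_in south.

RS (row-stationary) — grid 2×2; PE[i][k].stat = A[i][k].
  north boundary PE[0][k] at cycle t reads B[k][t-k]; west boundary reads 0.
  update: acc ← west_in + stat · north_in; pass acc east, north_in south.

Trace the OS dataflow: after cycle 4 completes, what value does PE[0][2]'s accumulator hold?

PE[0][2].acc = 84

OS (2×3). Following PE[0][2] plus its west/north inputs:
  cycle 0: PE[0][1] → acc 0, east 0, south 0
  cycle 0: PE[0][2] → acc 0, east 0, south 0
  cycle 1: PE[0][1] → acc 16, east 8, south 2
  cycle 1: PE[0][2] → acc 0, east 0, south 0
  cycle 2: PE[0][1] → acc 19, east 3, south 1
  cycle 2: PE[0][2] → acc 72, east 8, south 9
  cycle 3: PE[0][1] → acc 19, east 0, south 0
  cycle 3: PE[0][2] → acc 84, east 3, south 4
  cycle 4: PE[0][1] → acc 19, east 0, south 0
  cycle 4: PE[0][2] → acc 84, east 0, south 0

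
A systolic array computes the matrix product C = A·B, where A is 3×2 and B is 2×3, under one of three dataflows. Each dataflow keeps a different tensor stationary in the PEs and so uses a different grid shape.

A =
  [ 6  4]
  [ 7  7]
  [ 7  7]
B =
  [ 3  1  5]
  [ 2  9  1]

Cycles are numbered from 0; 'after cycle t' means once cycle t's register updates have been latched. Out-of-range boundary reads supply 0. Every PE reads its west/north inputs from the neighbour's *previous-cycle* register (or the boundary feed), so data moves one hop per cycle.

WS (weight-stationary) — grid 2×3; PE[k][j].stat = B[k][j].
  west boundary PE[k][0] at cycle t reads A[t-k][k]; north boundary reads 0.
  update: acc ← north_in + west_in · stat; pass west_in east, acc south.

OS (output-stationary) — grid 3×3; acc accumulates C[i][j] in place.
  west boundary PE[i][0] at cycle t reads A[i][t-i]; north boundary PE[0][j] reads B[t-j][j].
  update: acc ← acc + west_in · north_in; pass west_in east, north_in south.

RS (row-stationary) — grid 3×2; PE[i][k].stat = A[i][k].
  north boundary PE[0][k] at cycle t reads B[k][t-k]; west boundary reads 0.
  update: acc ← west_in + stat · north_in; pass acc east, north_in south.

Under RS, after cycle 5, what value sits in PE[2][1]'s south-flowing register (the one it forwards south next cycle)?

register = 1

Tracing RS — 3×2 array, target PE[2][1]:
  after 0 — PE[1][1] acc=0, pass-E 0, pass-S 0
  after 0 — PE[2][0] acc=0, pass-E 0, pass-S 0
  after 0 — PE[2][1] acc=0, pass-E 0, pass-S 0
  after 1 — PE[1][1] acc=0, pass-E 0, pass-S 0
  after 1 — PE[2][0] acc=0, pass-E 0, pass-S 0
  after 1 — PE[2][1] acc=0, pass-E 0, pass-S 0
  after 2 — PE[1][1] acc=35, pass-E 35, pass-S 2
  after 2 — PE[2][0] acc=21, pass-E 21, pass-S 3
  after 2 — PE[2][1] acc=0, pass-E 0, pass-S 0
  after 3 — PE[1][1] acc=70, pass-E 70, pass-S 9
  after 3 — PE[2][0] acc=7, pass-E 7, pass-S 1
  after 3 — PE[2][1] acc=35, pass-E 35, pass-S 2
  after 4 — PE[1][1] acc=42, pass-E 42, pass-S 1
  after 4 — PE[2][0] acc=35, pass-E 35, pass-S 5
  after 4 — PE[2][1] acc=70, pass-E 70, pass-S 9
  after 5 — PE[1][1] acc=0, pass-E 0, pass-S 0
  after 5 — PE[2][0] acc=0, pass-E 0, pass-S 0
  after 5 — PE[2][1] acc=42, pass-E 42, pass-S 1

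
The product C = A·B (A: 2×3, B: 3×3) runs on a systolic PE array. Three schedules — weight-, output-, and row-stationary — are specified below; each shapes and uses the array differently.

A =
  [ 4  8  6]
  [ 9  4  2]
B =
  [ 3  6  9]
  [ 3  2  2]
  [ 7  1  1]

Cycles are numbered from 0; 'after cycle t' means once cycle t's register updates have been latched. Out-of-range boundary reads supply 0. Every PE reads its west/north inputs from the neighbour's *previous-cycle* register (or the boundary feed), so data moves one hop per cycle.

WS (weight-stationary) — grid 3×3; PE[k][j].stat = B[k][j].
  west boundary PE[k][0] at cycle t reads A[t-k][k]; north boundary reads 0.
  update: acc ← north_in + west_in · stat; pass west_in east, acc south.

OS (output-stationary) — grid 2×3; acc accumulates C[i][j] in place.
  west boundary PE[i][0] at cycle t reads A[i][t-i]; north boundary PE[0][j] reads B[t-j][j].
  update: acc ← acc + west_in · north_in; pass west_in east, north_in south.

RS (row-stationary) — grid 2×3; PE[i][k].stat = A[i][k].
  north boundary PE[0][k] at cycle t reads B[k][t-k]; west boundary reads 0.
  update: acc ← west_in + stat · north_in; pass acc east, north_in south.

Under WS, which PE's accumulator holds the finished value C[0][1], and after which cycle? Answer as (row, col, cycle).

WS — PE[2][1] is where C[0][1] collects:
  0: (2,1).acc=0  regs=<0,0>
  1: (2,1).acc=0  regs=<0,0>
  2: (2,1).acc=0  regs=<0,0>
  3: (2,1).acc=46  regs=<6,46>

(row, col, cycle) = (2, 1, 3)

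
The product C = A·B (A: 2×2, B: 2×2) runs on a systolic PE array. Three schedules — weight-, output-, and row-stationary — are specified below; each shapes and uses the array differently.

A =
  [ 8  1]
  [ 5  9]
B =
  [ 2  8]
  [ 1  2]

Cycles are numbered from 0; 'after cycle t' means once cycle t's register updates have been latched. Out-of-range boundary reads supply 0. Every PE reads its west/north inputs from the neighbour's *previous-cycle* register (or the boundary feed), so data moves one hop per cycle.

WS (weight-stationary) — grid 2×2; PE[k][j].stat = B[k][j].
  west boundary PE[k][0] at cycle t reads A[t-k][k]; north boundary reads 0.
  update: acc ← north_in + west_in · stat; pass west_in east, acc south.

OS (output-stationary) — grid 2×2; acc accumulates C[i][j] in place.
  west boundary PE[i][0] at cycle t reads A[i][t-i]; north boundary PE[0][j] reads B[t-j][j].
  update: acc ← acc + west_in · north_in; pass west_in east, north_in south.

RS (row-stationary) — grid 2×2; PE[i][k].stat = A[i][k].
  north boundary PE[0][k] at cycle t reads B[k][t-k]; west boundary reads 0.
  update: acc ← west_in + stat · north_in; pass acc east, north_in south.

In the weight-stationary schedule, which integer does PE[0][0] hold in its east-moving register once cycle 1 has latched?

register = 5

Tracing WS — 2×2 array, target PE[0][0]:
  0: (0,0).acc=16  regs=<8,16>
  1: (0,0).acc=10  regs=<5,10>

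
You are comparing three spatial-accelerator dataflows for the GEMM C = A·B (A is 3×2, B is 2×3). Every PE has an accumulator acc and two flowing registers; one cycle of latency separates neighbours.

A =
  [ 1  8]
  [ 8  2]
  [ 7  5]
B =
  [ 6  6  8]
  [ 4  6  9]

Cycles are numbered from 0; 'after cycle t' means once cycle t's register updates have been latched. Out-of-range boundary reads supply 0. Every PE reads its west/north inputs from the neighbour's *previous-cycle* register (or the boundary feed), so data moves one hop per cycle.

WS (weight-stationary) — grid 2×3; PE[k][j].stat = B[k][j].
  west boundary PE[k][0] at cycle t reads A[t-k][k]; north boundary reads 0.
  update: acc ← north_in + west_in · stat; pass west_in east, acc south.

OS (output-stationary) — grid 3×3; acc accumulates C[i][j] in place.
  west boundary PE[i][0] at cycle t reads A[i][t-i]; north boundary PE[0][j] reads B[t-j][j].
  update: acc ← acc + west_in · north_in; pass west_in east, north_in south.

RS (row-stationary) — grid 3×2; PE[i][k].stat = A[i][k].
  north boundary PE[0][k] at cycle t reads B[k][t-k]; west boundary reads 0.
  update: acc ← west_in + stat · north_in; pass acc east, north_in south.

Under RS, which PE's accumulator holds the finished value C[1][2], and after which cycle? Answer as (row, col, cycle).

RS — PE[1][1] is where C[1][2] collects:
  [0] (1,1) acc=0 (h:0 v:0)
  [1] (1,1) acc=0 (h:0 v:0)
  [2] (1,1) acc=56 (h:56 v:4)
  [3] (1,1) acc=60 (h:60 v:6)
  [4] (1,1) acc=82 (h:82 v:9)

(row, col, cycle) = (1, 1, 4)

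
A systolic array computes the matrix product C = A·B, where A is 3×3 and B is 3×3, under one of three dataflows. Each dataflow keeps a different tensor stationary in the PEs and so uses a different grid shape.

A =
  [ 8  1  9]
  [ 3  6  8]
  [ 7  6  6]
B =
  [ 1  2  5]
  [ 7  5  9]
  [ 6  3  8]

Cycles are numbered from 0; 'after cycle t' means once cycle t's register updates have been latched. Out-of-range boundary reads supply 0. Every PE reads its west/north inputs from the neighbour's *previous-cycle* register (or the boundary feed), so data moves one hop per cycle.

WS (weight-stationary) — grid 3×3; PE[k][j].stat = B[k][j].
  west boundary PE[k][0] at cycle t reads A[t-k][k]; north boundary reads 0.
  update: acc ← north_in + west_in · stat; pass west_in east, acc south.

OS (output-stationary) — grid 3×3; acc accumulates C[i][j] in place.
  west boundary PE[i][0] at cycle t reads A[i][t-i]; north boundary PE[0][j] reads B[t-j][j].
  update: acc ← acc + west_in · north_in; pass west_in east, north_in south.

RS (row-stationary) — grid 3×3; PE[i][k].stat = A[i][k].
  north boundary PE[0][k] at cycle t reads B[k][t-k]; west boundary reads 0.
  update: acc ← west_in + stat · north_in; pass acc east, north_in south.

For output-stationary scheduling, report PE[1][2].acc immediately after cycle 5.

PE[1][2].acc = 133

OS (3×3). Following PE[1][2] plus its west/north inputs:
  cycle 0: PE[0][2] → acc 0, east 0, south 0
  cycle 0: PE[1][1] → acc 0, east 0, south 0
  cycle 0: PE[1][2] → acc 0, east 0, south 0
  cycle 1: PE[0][2] → acc 0, east 0, south 0
  cycle 1: PE[1][1] → acc 0, east 0, south 0
  cycle 1: PE[1][2] → acc 0, east 0, south 0
  cycle 2: PE[0][2] → acc 40, east 8, south 5
  cycle 2: PE[1][1] → acc 6, east 3, south 2
  cycle 2: PE[1][2] → acc 0, east 0, south 0
  cycle 3: PE[0][2] → acc 49, east 1, south 9
  cycle 3: PE[1][1] → acc 36, east 6, south 5
  cycle 3: PE[1][2] → acc 15, east 3, south 5
  cycle 4: PE[0][2] → acc 121, east 9, south 8
  cycle 4: PE[1][1] → acc 60, east 8, south 3
  cycle 4: PE[1][2] → acc 69, east 6, south 9
  cycle 5: PE[0][2] → acc 121, east 0, south 0
  cycle 5: PE[1][1] → acc 60, east 0, south 0
  cycle 5: PE[1][2] → acc 133, east 8, south 8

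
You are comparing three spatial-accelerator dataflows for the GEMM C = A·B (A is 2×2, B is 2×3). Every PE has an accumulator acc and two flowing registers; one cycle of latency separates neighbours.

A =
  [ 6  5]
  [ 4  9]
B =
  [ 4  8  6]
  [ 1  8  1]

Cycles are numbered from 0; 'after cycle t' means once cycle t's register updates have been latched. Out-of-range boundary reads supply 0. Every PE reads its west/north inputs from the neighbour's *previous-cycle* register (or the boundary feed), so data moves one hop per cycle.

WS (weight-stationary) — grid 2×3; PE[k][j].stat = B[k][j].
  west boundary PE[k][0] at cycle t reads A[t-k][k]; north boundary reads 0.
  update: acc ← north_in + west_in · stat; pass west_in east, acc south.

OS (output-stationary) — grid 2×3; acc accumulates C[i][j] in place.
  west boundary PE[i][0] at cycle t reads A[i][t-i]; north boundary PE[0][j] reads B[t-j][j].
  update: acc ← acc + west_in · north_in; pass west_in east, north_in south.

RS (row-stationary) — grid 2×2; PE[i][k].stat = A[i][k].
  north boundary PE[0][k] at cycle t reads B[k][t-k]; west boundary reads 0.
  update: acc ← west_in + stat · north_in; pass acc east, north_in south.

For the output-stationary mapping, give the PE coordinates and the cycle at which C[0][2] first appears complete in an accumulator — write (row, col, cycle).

(row, col, cycle) = (0, 2, 3)

Under OS, C[0][2] lands at PE[0][2]:
  c0 r0c2: 0 / 0 / 0
  c1 r0c2: 0 / 0 / 0
  c2 r0c2: 36 / 6 / 6
  c3 r0c2: 41 / 5 / 1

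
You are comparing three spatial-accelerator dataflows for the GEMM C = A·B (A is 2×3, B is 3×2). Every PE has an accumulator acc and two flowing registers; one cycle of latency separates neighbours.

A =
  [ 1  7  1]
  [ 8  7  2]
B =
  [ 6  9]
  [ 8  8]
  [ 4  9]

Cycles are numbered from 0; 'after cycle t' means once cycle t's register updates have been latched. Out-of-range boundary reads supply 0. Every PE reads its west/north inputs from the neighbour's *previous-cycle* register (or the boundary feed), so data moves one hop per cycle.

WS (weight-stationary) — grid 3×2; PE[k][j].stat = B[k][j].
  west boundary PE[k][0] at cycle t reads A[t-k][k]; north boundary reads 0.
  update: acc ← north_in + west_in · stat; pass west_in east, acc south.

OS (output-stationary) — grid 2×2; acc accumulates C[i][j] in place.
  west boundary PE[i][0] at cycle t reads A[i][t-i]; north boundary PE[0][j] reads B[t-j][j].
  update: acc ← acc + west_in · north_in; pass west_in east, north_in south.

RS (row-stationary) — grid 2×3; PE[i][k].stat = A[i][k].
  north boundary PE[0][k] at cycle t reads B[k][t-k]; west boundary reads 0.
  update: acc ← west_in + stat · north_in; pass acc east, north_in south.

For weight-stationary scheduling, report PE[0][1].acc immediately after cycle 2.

PE[0][1].acc = 72

WS (3×2). Following PE[0][1] plus its west/north inputs:
  cycle 0: PE[0][0] → acc 6, east 1, south 6
  cycle 0: PE[0][1] → acc 0, east 0, south 0
  cycle 1: PE[0][0] → acc 48, east 8, south 48
  cycle 1: PE[0][1] → acc 9, east 1, south 9
  cycle 2: PE[0][0] → acc 0, east 0, south 0
  cycle 2: PE[0][1] → acc 72, east 8, south 72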